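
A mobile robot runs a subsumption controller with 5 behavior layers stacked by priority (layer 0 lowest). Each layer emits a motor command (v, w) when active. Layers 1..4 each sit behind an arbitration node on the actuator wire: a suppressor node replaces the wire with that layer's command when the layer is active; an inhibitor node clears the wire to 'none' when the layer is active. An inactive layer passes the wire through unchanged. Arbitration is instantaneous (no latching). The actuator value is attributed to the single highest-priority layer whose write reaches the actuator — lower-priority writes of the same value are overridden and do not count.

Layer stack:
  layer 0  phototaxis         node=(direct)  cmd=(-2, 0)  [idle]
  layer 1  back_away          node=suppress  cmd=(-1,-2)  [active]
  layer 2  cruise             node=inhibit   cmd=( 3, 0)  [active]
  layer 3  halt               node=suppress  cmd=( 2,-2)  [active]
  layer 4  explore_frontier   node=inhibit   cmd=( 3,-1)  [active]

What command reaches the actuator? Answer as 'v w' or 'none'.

layer 0 (phototaxis) idle — none
layer 1 (back_away) active — suppresses: (-1, -2)
layer 2 (cruise) active — inhibits: none
layer 3 (halt) active — suppresses: (2, -2)
layer 4 (explore_frontier) active — inhibits: none
→ actuator none

none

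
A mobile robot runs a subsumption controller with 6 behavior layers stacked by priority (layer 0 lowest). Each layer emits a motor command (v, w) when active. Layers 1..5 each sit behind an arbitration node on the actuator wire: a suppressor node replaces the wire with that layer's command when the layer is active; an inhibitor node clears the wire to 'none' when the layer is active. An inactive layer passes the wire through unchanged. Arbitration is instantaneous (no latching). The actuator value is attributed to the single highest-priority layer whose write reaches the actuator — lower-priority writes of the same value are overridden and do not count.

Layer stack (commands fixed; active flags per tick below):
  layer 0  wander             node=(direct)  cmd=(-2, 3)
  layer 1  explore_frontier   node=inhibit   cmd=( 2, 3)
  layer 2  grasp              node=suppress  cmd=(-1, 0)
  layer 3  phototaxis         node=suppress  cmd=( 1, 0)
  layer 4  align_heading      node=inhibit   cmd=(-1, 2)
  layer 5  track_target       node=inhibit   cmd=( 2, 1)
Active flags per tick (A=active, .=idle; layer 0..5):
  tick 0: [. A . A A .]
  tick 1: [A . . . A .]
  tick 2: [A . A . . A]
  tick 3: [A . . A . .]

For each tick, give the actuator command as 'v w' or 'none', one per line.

tick 0:
  layer 0 (wander) idle — none
  layer 1 (explore_frontier) active — inhibits: none
  layer 2 (grasp) idle — unchanged: none
  layer 3 (phototaxis) active — suppresses: (1, 0)
  layer 4 (align_heading) active — inhibits: none
  layer 5 (track_target) idle — unchanged: none
  → actuator none
tick 1:
  layer 0 (wander) active — direct: (-2, 3)
  layer 1 (explore_frontier) idle — unchanged: (-2, 3)
  layer 2 (grasp) idle — unchanged: (-2, 3)
  layer 3 (phototaxis) idle — unchanged: (-2, 3)
  layer 4 (align_heading) active — inhibits: none
  layer 5 (track_target) idle — unchanged: none
  → actuator none
tick 2:
  layer 0 (wander) active — direct: (-2, 3)
  layer 1 (explore_frontier) idle — unchanged: (-2, 3)
  layer 2 (grasp) active — suppresses: (-1, 0)
  layer 3 (phototaxis) idle — unchanged: (-1, 0)
  layer 4 (align_heading) idle — unchanged: (-1, 0)
  layer 5 (track_target) active — inhibits: none
  → actuator none
tick 3:
  layer 0 (wander) active — direct: (-2, 3)
  layer 1 (explore_frontier) idle — unchanged: (-2, 3)
  layer 2 (grasp) idle — unchanged: (-2, 3)
  layer 3 (phototaxis) active — suppresses: (1, 0)
  layer 4 (align_heading) idle — unchanged: (1, 0)
  layer 5 (track_target) idle — unchanged: (1, 0)
  → actuator (1, 0)

none
none
none
1 0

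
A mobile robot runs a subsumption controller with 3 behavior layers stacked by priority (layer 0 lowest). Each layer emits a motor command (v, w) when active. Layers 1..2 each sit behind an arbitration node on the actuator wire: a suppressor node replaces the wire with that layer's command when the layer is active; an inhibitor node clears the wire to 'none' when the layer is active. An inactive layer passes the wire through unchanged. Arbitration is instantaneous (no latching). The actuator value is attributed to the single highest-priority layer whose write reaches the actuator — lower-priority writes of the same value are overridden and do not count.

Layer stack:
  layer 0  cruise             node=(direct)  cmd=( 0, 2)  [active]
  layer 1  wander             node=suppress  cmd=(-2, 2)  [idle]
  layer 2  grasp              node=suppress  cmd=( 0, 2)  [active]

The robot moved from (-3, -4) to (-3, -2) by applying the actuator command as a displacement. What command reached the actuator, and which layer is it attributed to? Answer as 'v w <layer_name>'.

displacement = (-3, -2) − (-3, -4) = (0, 2)
[0] cruise on; wire := (0, 2)
[1] wander off; pass (0, 2)
[2] grasp on (suppress); wire := (0, 2)
output (0, 2) — from layer 2 (grasp)

0 2 grasp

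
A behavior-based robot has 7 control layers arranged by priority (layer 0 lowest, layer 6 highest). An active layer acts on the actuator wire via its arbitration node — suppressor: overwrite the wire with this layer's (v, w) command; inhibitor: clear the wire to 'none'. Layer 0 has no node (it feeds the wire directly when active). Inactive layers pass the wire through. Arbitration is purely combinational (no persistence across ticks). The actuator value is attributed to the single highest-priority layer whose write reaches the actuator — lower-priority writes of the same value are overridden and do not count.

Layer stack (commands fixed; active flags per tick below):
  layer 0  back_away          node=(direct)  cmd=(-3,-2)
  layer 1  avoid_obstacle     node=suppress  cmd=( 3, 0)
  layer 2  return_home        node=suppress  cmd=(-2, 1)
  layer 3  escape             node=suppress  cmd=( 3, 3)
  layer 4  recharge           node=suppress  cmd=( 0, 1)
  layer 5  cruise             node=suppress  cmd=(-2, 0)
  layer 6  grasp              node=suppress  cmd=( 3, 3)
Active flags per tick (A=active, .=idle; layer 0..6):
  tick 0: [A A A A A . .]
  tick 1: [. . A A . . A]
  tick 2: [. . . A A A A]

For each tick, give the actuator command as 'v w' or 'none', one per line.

tick 0:
  layer 0 (back_away) active — direct: (-3, -2)
  layer 1 (avoid_obstacle) active — suppresses: (3, 0)
  layer 2 (return_home) active — suppresses: (-2, 1)
  layer 3 (escape) active — suppresses: (3, 3)
  layer 4 (recharge) active — suppresses: (0, 1)
  layer 5 (cruise) idle — unchanged: (0, 1)
  layer 6 (grasp) idle — unchanged: (0, 1)
  → actuator (0, 1)
tick 1:
  layer 0 (back_away) idle — none
  layer 1 (avoid_obstacle) idle — unchanged: none
  layer 2 (return_home) active — suppresses: (-2, 1)
  layer 3 (escape) active — suppresses: (3, 3)
  layer 4 (recharge) idle — unchanged: (3, 3)
  layer 5 (cruise) idle — unchanged: (3, 3)
  layer 6 (grasp) active — suppresses: (3, 3)
  → actuator (3, 3)
tick 2:
  layer 0 (back_away) idle — none
  layer 1 (avoid_obstacle) idle — unchanged: none
  layer 2 (return_home) idle — unchanged: none
  layer 3 (escape) active — suppresses: (3, 3)
  layer 4 (recharge) active — suppresses: (0, 1)
  layer 5 (cruise) active — suppresses: (-2, 0)
  layer 6 (grasp) active — suppresses: (3, 3)
  → actuator (3, 3)

0 1
3 3
3 3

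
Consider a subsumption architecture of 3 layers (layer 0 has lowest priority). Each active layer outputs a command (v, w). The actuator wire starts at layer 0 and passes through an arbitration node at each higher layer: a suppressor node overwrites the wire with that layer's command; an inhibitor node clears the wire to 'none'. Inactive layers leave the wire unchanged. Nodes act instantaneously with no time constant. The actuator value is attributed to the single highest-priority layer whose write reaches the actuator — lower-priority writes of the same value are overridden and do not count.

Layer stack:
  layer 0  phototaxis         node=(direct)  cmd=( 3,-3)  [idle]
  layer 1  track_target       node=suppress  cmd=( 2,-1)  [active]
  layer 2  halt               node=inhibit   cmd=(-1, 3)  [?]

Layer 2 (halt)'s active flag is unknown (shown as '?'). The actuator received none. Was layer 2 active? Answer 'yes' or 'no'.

If layer 2 is active=yes:
  actuator would be none
If layer 2 is active=no:
  actuator would be (2, -1)
Observed none, so layer 2 was active.

yes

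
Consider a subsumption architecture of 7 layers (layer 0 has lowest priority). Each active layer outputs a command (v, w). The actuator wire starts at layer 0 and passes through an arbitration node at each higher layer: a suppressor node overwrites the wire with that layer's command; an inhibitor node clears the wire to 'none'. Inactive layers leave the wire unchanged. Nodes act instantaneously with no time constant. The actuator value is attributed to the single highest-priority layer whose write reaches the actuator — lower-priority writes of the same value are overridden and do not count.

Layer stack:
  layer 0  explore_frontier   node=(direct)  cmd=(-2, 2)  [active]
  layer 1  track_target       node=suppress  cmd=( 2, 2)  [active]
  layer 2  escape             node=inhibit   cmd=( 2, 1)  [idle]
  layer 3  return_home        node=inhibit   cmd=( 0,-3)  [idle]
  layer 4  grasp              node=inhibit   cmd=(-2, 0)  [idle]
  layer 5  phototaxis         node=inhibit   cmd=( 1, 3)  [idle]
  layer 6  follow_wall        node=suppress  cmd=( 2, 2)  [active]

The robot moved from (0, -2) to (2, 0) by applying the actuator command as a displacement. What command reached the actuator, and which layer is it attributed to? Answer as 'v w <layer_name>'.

2 2 follow_wall

displacement = (2, 0) − (0, -2) = (2, 2)
layer 0 (explore_frontier) active — direct: (-2, 2)
layer 1 (track_target) active — suppresses: (2, 2)
layer 2 (escape) idle — unchanged: (2, 2)
layer 3 (return_home) idle — unchanged: (2, 2)
layer 4 (grasp) idle — unchanged: (2, 2)
layer 5 (phototaxis) idle — unchanged: (2, 2)
layer 6 (follow_wall) active — suppresses: (2, 2)
→ actuator (2, 2) — from layer 6 (follow_wall)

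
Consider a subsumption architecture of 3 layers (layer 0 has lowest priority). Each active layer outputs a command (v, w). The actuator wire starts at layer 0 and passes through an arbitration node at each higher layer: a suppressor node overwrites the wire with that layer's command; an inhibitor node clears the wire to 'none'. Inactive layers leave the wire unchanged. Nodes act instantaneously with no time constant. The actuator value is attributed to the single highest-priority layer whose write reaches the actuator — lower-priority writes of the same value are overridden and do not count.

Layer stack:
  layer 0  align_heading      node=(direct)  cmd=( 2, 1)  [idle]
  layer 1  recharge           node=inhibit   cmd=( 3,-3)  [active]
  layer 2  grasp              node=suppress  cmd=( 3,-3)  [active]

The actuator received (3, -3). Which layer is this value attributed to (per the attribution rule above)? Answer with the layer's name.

grasp

L0 align_heading: idle → wire = none
L1 recharge: active, inhibitor → wire = none
L2 grasp: active, suppressor → wire = (3, -3)
actuator = (3, -3)
last writer: layer 2 = grasp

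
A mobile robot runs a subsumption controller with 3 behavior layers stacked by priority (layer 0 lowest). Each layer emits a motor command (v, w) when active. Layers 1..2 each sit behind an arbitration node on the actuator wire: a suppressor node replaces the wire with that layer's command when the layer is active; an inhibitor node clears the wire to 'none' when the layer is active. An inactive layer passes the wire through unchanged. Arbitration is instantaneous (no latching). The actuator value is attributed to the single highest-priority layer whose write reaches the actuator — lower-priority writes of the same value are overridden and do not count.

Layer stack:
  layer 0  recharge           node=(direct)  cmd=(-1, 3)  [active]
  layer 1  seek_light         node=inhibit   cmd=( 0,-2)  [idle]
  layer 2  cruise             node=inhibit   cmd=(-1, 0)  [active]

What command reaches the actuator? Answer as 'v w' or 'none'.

none

[0] recharge on; wire := (-1, 3)
[1] seek_light off; pass (-1, 3)
[2] cruise on (inhibit); wire := none
output none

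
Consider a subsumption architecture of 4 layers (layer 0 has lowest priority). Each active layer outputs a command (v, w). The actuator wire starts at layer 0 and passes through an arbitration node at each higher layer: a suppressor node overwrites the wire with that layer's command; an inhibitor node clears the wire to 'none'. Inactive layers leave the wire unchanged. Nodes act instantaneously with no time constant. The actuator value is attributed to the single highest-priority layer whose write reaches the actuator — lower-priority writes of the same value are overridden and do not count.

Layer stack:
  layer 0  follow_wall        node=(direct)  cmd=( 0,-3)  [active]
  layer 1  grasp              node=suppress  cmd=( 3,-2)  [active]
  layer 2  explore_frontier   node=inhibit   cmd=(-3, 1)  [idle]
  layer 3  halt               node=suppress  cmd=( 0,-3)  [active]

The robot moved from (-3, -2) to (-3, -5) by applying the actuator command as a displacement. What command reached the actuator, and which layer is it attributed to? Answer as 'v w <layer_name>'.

0 -3 halt

displacement = (-3, -5) − (-3, -2) = (0, -3)
L0 follow_wall: active, feeds wire = (0, -3)
L1 grasp: active, suppressor → wire = (3, -2)
L2 explore_frontier: idle → wire stays (3, -2)
L3 halt: active, suppressor → wire = (0, -3)
actuator = (0, -3) — from layer 3 (halt)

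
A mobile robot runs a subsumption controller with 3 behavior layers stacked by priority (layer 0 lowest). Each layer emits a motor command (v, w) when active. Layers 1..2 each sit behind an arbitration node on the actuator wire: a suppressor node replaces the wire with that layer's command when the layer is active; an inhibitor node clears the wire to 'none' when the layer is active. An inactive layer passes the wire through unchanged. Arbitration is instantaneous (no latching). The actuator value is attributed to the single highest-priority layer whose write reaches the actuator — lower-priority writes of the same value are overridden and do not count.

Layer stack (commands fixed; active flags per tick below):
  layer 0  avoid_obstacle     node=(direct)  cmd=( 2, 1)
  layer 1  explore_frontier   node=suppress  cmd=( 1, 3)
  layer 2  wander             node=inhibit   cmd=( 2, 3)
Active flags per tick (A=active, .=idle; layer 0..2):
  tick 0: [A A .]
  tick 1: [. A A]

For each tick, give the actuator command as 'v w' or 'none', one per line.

1 3
none

tick 0:
  layer 0 (avoid_obstacle) active — direct: (2, 1)
  layer 1 (explore_frontier) active — suppresses: (1, 3)
  layer 2 (wander) idle — unchanged: (1, 3)
  → actuator (1, 3)
tick 1:
  layer 0 (avoid_obstacle) idle — none
  layer 1 (explore_frontier) active — suppresses: (1, 3)
  layer 2 (wander) active — inhibits: none
  → actuator none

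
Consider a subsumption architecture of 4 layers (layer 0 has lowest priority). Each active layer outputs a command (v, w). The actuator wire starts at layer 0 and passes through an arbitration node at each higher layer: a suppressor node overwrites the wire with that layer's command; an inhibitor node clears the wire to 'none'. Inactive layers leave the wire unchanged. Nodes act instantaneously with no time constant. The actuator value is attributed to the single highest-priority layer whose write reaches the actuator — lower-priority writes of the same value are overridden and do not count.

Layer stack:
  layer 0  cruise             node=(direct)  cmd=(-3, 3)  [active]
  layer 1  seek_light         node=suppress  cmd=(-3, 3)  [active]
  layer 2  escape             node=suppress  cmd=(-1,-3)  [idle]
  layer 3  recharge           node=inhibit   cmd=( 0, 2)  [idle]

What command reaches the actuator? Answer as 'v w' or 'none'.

-3 3

L0 cruise: active, feeds wire = (-3, 3)
L1 seek_light: active, suppressor → wire = (-3, 3)
L2 escape: idle → wire stays (-3, 3)
L3 recharge: idle → wire stays (-3, 3)
actuator = (-3, 3)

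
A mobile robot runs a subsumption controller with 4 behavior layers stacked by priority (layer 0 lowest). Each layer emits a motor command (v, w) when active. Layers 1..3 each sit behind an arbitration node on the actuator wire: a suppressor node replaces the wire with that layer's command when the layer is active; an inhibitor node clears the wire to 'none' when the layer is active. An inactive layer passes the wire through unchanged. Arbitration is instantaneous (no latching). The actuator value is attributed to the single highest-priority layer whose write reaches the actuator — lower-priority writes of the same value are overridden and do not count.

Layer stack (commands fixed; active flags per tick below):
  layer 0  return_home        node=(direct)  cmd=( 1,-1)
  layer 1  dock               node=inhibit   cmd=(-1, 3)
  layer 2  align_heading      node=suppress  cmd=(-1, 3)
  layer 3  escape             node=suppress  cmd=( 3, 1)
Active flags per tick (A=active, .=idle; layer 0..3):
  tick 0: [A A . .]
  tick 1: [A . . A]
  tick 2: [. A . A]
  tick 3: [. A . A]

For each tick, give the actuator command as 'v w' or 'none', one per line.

none
3 1
3 1
3 1

tick 0:
  [0] return_home on; wire := (1, -1)
  [1] dock on (inhibit); wire := none
  [2] align_heading off; pass none
  [3] escape off; pass none
  output none
tick 1:
  [0] return_home on; wire := (1, -1)
  [1] dock off; pass (1, -1)
  [2] align_heading off; pass (1, -1)
  [3] escape on (suppress); wire := (3, 1)
  output (3, 1)
tick 2:
  [0] return_home off; wire := none
  [1] dock on (inhibit); wire := none
  [2] align_heading off; pass none
  [3] escape on (suppress); wire := (3, 1)
  output (3, 1)
tick 3:
  [0] return_home off; wire := none
  [1] dock on (inhibit); wire := none
  [2] align_heading off; pass none
  [3] escape on (suppress); wire := (3, 1)
  output (3, 1)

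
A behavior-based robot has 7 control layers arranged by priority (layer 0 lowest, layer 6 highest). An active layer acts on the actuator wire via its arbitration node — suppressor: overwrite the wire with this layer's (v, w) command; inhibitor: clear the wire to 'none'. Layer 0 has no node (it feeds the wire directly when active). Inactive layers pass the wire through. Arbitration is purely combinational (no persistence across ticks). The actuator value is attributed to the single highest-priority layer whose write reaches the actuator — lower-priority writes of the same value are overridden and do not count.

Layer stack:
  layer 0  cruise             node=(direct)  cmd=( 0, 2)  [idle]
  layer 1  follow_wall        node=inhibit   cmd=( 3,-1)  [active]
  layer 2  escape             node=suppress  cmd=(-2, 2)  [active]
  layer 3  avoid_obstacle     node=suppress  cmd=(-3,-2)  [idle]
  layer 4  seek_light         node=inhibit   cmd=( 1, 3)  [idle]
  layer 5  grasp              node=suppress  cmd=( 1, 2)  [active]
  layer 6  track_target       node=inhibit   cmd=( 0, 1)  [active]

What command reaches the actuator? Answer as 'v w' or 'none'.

none

layer 0 (cruise) idle — none
layer 1 (follow_wall) active — inhibits: none
layer 2 (escape) active — suppresses: (-2, 2)
layer 3 (avoid_obstacle) idle — unchanged: (-2, 2)
layer 4 (seek_light) idle — unchanged: (-2, 2)
layer 5 (grasp) active — suppresses: (1, 2)
layer 6 (track_target) active — inhibits: none
→ actuator none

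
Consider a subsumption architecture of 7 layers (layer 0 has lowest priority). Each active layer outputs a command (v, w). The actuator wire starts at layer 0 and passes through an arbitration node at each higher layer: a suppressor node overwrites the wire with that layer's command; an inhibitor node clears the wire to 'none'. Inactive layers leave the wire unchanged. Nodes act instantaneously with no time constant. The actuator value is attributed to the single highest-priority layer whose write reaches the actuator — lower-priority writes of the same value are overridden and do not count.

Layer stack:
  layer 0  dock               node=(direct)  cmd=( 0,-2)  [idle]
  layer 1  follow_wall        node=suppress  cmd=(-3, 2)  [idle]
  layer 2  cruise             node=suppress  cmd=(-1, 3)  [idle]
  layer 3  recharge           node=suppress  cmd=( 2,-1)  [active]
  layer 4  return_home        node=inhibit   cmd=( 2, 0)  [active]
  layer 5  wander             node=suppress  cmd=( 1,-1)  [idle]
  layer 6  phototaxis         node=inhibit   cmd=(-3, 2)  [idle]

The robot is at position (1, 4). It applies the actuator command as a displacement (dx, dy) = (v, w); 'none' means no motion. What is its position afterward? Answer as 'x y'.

1 4

L0 dock: idle → wire = none
L1 follow_wall: idle → wire stays none
L2 cruise: idle → wire stays none
L3 recharge: active, suppressor → wire = (2, -1)
L4 return_home: active, inhibitor → wire = none
L5 wander: idle → wire stays none
L6 phototaxis: idle → wire stays none
actuator = none
position: (1, 4) + none = (1, 4)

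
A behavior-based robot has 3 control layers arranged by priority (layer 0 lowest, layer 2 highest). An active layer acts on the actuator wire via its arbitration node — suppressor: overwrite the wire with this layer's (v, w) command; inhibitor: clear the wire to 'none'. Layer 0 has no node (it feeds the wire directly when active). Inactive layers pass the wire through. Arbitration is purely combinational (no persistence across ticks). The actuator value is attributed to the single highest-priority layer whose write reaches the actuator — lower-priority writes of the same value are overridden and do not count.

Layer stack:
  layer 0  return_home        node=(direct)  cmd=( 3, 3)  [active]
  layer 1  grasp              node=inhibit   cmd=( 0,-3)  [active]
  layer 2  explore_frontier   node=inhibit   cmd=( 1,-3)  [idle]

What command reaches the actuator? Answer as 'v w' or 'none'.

[0] return_home on; wire := (3, 3)
[1] grasp on (inhibit); wire := none
[2] explore_frontier off; pass none
output none

none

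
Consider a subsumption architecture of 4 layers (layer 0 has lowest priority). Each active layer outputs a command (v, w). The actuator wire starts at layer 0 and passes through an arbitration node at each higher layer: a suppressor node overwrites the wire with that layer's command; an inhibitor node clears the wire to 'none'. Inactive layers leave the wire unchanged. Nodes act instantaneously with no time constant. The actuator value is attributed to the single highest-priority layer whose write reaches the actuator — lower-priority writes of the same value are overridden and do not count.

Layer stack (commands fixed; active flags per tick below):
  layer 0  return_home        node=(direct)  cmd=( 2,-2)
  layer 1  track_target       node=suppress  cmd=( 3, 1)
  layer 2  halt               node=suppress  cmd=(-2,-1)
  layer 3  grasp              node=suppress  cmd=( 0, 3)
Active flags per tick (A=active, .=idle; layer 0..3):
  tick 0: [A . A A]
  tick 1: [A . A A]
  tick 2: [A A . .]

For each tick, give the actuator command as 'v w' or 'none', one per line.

0 3
0 3
3 1

tick 0:
  L0 return_home: active, feeds wire = (2, -2)
  L1 track_target: idle → wire stays (2, -2)
  L2 halt: active, suppressor → wire = (-2, -1)
  L3 grasp: active, suppressor → wire = (0, 3)
  actuator = (0, 3)
tick 1:
  L0 return_home: active, feeds wire = (2, -2)
  L1 track_target: idle → wire stays (2, -2)
  L2 halt: active, suppressor → wire = (-2, -1)
  L3 grasp: active, suppressor → wire = (0, 3)
  actuator = (0, 3)
tick 2:
  L0 return_home: active, feeds wire = (2, -2)
  L1 track_target: active, suppressor → wire = (3, 1)
  L2 halt: idle → wire stays (3, 1)
  L3 grasp: idle → wire stays (3, 1)
  actuator = (3, 1)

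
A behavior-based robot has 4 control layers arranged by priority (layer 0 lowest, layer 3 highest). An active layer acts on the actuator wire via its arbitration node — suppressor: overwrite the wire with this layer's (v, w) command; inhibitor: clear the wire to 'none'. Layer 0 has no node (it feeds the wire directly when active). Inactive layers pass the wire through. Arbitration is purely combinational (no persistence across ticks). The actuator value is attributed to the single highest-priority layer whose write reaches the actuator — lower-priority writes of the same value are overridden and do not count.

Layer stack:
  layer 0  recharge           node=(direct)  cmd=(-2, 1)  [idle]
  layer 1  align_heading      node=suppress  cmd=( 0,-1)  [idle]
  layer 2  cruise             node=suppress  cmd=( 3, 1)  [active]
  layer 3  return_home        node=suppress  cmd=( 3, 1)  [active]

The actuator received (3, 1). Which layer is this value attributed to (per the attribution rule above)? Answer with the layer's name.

return_home

layer 0 (recharge) idle — none
layer 1 (align_heading) idle — unchanged: none
layer 2 (cruise) active — suppresses: (3, 1)
layer 3 (return_home) active — suppresses: (3, 1)
→ actuator (3, 1)
last writer: layer 3 = return_home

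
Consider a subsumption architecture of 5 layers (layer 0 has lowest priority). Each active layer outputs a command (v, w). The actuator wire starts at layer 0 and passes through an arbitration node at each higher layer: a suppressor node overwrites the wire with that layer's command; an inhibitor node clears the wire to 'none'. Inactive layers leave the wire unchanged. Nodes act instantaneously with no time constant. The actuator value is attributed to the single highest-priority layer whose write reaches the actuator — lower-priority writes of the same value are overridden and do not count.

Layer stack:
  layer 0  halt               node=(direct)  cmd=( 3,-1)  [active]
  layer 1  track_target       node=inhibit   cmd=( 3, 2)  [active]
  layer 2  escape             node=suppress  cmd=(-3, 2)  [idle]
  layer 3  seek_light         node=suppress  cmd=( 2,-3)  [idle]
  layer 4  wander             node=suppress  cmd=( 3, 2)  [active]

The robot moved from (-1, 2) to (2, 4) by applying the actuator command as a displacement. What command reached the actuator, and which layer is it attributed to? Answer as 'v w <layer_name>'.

displacement = (2, 4) − (-1, 2) = (3, 2)
layer 0 (halt) active — direct: (3, -1)
layer 1 (track_target) active — inhibits: none
layer 2 (escape) idle — unchanged: none
layer 3 (seek_light) idle — unchanged: none
layer 4 (wander) active — suppresses: (3, 2)
→ actuator (3, 2) — from layer 4 (wander)

3 2 wander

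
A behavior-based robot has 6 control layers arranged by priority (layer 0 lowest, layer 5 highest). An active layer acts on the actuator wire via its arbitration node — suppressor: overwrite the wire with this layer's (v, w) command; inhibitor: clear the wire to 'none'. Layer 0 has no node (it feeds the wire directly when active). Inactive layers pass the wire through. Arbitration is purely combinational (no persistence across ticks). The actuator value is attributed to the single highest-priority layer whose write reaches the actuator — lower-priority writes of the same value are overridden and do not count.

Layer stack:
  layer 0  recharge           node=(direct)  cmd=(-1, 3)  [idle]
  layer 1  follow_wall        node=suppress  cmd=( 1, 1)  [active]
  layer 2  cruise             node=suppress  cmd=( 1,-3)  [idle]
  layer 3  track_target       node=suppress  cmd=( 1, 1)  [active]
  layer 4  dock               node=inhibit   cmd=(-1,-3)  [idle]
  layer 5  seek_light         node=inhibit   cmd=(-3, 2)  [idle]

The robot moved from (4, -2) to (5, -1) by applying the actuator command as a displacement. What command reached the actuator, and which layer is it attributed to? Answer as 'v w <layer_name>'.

1 1 track_target

displacement = (5, -1) − (4, -2) = (1, 1)
L0 recharge: idle → wire = none
L1 follow_wall: active, suppressor → wire = (1, 1)
L2 cruise: idle → wire stays (1, 1)
L3 track_target: active, suppressor → wire = (1, 1)
L4 dock: idle → wire stays (1, 1)
L5 seek_light: idle → wire stays (1, 1)
actuator = (1, 1) — from layer 3 (track_target)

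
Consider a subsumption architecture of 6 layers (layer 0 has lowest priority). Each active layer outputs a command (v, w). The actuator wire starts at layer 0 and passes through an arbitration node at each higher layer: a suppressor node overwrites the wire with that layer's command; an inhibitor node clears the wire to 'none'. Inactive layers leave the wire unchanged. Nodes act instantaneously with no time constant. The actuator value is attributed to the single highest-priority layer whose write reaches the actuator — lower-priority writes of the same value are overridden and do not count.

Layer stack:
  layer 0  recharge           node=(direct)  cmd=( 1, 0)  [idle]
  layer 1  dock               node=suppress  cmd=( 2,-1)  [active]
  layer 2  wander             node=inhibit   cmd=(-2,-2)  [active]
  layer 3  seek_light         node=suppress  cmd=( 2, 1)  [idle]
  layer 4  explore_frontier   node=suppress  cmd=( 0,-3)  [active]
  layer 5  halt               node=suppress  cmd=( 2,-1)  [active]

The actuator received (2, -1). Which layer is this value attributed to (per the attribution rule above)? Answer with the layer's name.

L0 recharge: idle → wire = none
L1 dock: active, suppressor → wire = (2, -1)
L2 wander: active, inhibitor → wire = none
L3 seek_light: idle → wire stays none
L4 explore_frontier: active, suppressor → wire = (0, -3)
L5 halt: active, suppressor → wire = (2, -1)
actuator = (2, -1)
last writer: layer 5 = halt

halt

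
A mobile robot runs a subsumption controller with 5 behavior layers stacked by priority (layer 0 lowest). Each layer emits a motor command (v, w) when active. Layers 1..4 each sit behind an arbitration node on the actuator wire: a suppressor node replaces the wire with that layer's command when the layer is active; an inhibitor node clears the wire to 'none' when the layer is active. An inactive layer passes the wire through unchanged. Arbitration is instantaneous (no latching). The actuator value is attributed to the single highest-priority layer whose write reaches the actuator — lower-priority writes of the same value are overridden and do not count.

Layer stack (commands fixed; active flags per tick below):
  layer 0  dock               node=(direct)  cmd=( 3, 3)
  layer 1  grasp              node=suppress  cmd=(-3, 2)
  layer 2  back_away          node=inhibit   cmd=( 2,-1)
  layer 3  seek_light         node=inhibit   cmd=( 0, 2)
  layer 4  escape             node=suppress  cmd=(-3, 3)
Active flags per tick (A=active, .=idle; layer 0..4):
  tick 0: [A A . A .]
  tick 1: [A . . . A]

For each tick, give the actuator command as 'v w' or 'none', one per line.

none
-3 3

tick 0:
  layer 0 (dock) active — direct: (3, 3)
  layer 1 (grasp) active — suppresses: (-3, 2)
  layer 2 (back_away) idle — unchanged: (-3, 2)
  layer 3 (seek_light) active — inhibits: none
  layer 4 (escape) idle — unchanged: none
  → actuator none
tick 1:
  layer 0 (dock) active — direct: (3, 3)
  layer 1 (grasp) idle — unchanged: (3, 3)
  layer 2 (back_away) idle — unchanged: (3, 3)
  layer 3 (seek_light) idle — unchanged: (3, 3)
  layer 4 (escape) active — suppresses: (-3, 3)
  → actuator (-3, 3)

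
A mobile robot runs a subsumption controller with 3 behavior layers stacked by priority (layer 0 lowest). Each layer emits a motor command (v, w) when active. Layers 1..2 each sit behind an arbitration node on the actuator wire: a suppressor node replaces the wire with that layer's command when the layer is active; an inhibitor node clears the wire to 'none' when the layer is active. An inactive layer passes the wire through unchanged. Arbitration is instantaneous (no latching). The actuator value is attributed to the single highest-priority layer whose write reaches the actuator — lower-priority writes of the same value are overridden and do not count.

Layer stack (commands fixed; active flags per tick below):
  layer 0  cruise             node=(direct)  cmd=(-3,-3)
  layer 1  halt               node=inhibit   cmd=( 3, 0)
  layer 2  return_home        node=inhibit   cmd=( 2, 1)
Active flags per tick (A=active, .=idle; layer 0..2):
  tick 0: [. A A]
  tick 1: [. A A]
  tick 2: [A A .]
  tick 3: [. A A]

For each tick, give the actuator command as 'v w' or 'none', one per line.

none
none
none
none

tick 0:
  L0 cruise: idle → wire = none
  L1 halt: active, inhibitor → wire = none
  L2 return_home: active, inhibitor → wire = none
  actuator = none
tick 1:
  L0 cruise: idle → wire = none
  L1 halt: active, inhibitor → wire = none
  L2 return_home: active, inhibitor → wire = none
  actuator = none
tick 2:
  L0 cruise: active, feeds wire = (-3, -3)
  L1 halt: active, inhibitor → wire = none
  L2 return_home: idle → wire stays none
  actuator = none
tick 3:
  L0 cruise: idle → wire = none
  L1 halt: active, inhibitor → wire = none
  L2 return_home: active, inhibitor → wire = none
  actuator = none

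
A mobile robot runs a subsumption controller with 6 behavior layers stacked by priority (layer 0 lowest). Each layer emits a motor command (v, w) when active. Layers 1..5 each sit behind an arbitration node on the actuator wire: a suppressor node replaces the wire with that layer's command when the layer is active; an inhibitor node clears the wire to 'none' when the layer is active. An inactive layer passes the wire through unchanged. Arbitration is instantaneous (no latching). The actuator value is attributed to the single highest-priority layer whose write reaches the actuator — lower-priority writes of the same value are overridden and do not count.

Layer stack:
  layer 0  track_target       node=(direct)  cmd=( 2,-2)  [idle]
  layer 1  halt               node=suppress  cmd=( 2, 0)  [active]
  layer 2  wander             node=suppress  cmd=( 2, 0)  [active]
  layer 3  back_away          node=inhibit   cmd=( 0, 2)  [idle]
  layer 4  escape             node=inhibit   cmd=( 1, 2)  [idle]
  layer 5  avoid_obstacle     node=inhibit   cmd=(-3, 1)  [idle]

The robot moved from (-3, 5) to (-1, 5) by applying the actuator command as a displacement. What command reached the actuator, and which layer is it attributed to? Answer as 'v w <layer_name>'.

2 0 wander

displacement = (-1, 5) − (-3, 5) = (2, 0)
L0 track_target: idle → wire = none
L1 halt: active, suppressor → wire = (2, 0)
L2 wander: active, suppressor → wire = (2, 0)
L3 back_away: idle → wire stays (2, 0)
L4 escape: idle → wire stays (2, 0)
L5 avoid_obstacle: idle → wire stays (2, 0)
actuator = (2, 0) — from layer 2 (wander)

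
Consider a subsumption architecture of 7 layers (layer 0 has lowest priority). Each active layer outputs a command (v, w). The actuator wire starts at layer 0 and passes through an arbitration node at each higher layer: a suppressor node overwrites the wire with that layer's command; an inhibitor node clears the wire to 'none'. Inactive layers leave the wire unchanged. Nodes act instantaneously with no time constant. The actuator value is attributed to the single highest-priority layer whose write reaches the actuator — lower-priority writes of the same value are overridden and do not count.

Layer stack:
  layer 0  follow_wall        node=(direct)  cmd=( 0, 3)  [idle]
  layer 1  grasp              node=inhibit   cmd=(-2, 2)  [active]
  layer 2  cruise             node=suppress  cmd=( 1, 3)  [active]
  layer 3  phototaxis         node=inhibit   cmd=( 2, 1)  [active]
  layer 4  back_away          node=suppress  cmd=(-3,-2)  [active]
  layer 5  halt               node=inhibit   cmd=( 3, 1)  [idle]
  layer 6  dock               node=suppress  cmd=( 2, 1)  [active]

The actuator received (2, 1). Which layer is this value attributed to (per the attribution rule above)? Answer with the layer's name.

L0 follow_wall: idle → wire = none
L1 grasp: active, inhibitor → wire = none
L2 cruise: active, suppressor → wire = (1, 3)
L3 phototaxis: active, inhibitor → wire = none
L4 back_away: active, suppressor → wire = (-3, -2)
L5 halt: idle → wire stays (-3, -2)
L6 dock: active, suppressor → wire = (2, 1)
actuator = (2, 1)
last writer: layer 6 = dock

dock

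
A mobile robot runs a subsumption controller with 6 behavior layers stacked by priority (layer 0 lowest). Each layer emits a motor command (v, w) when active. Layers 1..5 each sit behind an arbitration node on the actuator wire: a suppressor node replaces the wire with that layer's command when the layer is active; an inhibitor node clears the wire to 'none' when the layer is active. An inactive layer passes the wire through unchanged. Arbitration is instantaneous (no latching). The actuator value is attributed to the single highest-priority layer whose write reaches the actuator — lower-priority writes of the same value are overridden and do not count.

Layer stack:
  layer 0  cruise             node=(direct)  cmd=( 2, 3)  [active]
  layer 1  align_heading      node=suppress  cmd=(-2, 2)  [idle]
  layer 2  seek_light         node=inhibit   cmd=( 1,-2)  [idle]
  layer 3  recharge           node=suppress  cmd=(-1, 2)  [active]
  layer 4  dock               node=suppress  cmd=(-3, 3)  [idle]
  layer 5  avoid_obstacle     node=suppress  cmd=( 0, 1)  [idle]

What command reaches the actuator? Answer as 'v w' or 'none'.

L0 cruise: active, feeds wire = (2, 3)
L1 align_heading: idle → wire stays (2, 3)
L2 seek_light: idle → wire stays (2, 3)
L3 recharge: active, suppressor → wire = (-1, 2)
L4 dock: idle → wire stays (-1, 2)
L5 avoid_obstacle: idle → wire stays (-1, 2)
actuator = (-1, 2)

-1 2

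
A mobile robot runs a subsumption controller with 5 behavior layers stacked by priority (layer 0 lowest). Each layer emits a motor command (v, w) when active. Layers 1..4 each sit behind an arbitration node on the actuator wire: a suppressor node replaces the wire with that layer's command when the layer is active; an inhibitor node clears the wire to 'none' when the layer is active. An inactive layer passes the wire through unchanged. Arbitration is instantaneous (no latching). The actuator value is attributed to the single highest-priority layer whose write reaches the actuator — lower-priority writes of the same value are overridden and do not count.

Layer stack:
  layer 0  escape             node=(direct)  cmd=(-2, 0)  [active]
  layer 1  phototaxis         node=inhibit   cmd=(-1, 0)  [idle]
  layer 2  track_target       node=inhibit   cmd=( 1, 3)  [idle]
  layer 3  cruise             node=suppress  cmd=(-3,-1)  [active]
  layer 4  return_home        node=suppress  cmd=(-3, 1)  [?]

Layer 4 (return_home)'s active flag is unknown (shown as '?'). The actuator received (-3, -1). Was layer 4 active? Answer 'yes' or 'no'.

no

If layer 4 is active=yes:
  actuator would be (-3, 1)
If layer 4 is active=no:
  actuator would be (-3, -1)
Observed (-3, -1), so layer 4 was idle.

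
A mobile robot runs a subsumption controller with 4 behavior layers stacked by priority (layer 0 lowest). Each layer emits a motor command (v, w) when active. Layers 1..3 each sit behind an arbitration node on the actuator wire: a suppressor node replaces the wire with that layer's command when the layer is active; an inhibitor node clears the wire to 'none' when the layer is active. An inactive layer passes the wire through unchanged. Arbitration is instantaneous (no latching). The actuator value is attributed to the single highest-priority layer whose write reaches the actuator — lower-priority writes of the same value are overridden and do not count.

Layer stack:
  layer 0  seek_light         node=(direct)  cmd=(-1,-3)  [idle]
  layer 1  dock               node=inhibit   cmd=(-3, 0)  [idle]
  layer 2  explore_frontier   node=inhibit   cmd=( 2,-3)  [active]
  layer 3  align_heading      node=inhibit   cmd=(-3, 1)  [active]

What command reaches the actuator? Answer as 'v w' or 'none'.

none

[0] seek_light off; wire := none
[1] dock off; pass none
[2] explore_frontier on (inhibit); wire := none
[3] align_heading on (inhibit); wire := none
output none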